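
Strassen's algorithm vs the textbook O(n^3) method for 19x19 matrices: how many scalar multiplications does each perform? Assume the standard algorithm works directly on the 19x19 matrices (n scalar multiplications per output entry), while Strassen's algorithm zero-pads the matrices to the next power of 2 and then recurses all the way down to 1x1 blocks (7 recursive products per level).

Matrix multiplication for 19x19 matrices:

Strassen's algorithm requires power-of-2 dimensions. Pad 19x19 to 32x32 (next power of 2).

Standard algorithm: 19^3 = 6859 multiplications
Strassen's algorithm: 7^(log2(32)) = 7^5 = 16807 multiplications
Difference: 6859 - 16807 = -9948 (Strassen uses MORE here due to padding overhead — for small or just-over-power-of-2 n, padding can outweigh the per-level savings)

Standard: 6859 multiplications (19^3). Strassen: 16807 multiplications (7^5, after padding to 32x32). Strassen reduces 8 recursive multiplications to 7 at each level.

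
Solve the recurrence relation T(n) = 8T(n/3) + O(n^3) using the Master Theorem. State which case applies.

Master Theorem for T(n) = 8T(n/3) + O(n^3):

a = 8, b = 3, c = 3
log_b(a) = log_3(8) = 1.8928

Case 3: c = 3 > log_3(8) = 1.8928
T(n) = O(n^3) = O(n^3)

For T(n) = 8T(n/3) + O(n^3): log_3(8) = 1.8928. This is Case 3 of the Master Theorem (c > log_b(a), work dominated by root), giving O(n^3).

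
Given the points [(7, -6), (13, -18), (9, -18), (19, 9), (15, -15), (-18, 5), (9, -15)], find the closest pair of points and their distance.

Computing all pairwise distances among 7 points:

d((7, -6), (13, -18)) = 13.4164
d((7, -6), (9, -18)) = 12.1655
d((7, -6), (19, 9)) = 19.2094
d((7, -6), (15, -15)) = 12.0416
d((7, -6), (-18, 5)) = 27.313
d((7, -6), (9, -15)) = 9.2195
d((13, -18), (9, -18)) = 4.0
d((13, -18), (19, 9)) = 27.6586
d((13, -18), (15, -15)) = 3.6056
d((13, -18), (-18, 5)) = 38.6005
d((13, -18), (9, -15)) = 5.0
d((9, -18), (19, 9)) = 28.7924
d((9, -18), (15, -15)) = 6.7082
d((9, -18), (-18, 5)) = 35.4683
d((9, -18), (9, -15)) = 3.0 <-- minimum
d((19, 9), (15, -15)) = 24.3311
d((19, 9), (-18, 5)) = 37.2156
d((19, 9), (9, -15)) = 26.0
d((15, -15), (-18, 5)) = 38.5876
d((15, -15), (9, -15)) = 6.0
d((-18, 5), (9, -15)) = 33.6006

Closest pair: (9, -18) and (9, -15) with distance 3.0

The closest pair is (9, -18) and (9, -15) with Euclidean distance 3.0. For 7 points, brute-force pairwise comparison is shown above. For large n, the divide-and-conquer algorithm (sort by x, recurse on halves, check the dividing strip) achieves O(n log n).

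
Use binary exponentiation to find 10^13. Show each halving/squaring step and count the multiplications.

Computing 10^13 by squaring (build up from 10^1; each line after the first costs one multiplication):

10^1 = 10
10^2 = (10^1)^2 = 10^2 = 100
10^3 = 10 * 10^2 = 10 * 100 = 1000
10^6 = (10^3)^2 = 1000^2 = 1000000
10^12 = (10^6)^2 = 1000000^2 = 1000000000000
10^13 = 10 * 10^12 = 10 * 1000000000000 = 10000000000000

Result: 10000000000000
Multiplications needed: 5 (5 lines after 10^1)

10^13 = 10000000000000. Using exponentiation by squaring, this requires 5 multiplications. The key idea: if the exponent is even, square the half-power; if odd, multiply by the base once.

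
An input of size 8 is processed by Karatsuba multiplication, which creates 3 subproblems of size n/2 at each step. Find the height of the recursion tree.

For divide and conquer with division factor 2:

Problem sizes at each level:
Level 0: 8
Level 1: 4
Level 2: 2
Level 3: 1

The root is level 0 and the size-1 base case is level 3 (the tree spans levels 0 through 3, i.e. 4 levels counting the root), so the depth is the number of divisions: log_2(8) = 3

The recursion tree depth is log_2(8) = 3. At each level, the problem size is divided by 2, so it takes 3 divisions to reduce to a base case of size 1. The algorithm makes 3 recursive calls at each level.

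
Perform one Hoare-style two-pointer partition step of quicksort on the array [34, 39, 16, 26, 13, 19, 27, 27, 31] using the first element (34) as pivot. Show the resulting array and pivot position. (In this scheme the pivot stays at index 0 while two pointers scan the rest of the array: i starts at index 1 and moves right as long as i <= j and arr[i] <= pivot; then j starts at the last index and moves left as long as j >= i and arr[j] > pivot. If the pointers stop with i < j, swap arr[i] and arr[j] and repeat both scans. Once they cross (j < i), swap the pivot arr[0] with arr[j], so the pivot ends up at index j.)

Hoare-style two-pointer partition with pivot = 34:

Initial array: [34, 39, 16, 26, 13, 19, 27, 27, 31]

Pointers start at i = 1, j = 8.
i stops at index 1 (arr[1]=39 > 34), j stops at index 8 (arr[8]=31 <= 34): swap arr[1] and arr[8], array becomes [34, 31, 16, 26, 13, 19, 27, 27, 39]
i ends at 8, j ends at 7: the pointers have crossed (j < i), so scanning stops.

Swap pivot arr[0] with arr[7] to place pivot at position 7: [27, 31, 16, 26, 13, 19, 27, 34, 39]
Pivot position: 7

After partitioning with pivot 34, the array becomes [27, 31, 16, 26, 13, 19, 27, 34, 39]. The pivot is placed at index 7. All elements to the left of the pivot are <= 34, and all elements to the right are > 34.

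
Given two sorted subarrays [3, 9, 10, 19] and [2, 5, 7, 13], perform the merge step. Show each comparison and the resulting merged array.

Merging process:

Compare 3 vs 2: take 2 from right. Merged: [2]
Compare 3 vs 5: take 3 from left. Merged: [2, 3]
Compare 9 vs 5: take 5 from right. Merged: [2, 3, 5]
Compare 9 vs 7: take 7 from right. Merged: [2, 3, 5, 7]
Compare 9 vs 13: take 9 from left. Merged: [2, 3, 5, 7, 9]
Compare 10 vs 13: take 10 from left. Merged: [2, 3, 5, 7, 9, 10]
Compare 19 vs 13: take 13 from right. Merged: [2, 3, 5, 7, 9, 10, 13]
Append remaining from left: [19]. Merged: [2, 3, 5, 7, 9, 10, 13, 19]

Final merged array: [2, 3, 5, 7, 9, 10, 13, 19]
Total comparisons: 7

The merged array is [2, 3, 5, 7, 9, 10, 13, 19], requiring 7 comparisons. The merge step runs in O(n) time where n is the total number of elements.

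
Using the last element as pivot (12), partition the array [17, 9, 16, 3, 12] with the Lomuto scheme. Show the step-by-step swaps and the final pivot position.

Lomuto partition with pivot = 12:

Initial array: [17, 9, 16, 3, 12]

arr[0]=17 > 12: no swap
arr[1]=9 <= 12: swap with position 0, array becomes [9, 17, 16, 3, 12]
arr[2]=16 > 12: no swap
arr[3]=3 <= 12: swap with position 1, array becomes [9, 3, 16, 17, 12]

Place pivot at position 2: [9, 3, 12, 17, 16]
Pivot position: 2

After partitioning with pivot 12, the array becomes [9, 3, 12, 17, 16]. The pivot is placed at index 2. All elements to the left of the pivot are <= 12, and all elements to the right are > 12.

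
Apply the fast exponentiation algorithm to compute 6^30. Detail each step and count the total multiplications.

Computing 6^30 by squaring (build up from 6^1; each line after the first costs one multiplication):

6^1 = 6
6^2 = (6^1)^2 = 6^2 = 36
6^3 = 6 * 6^2 = 6 * 36 = 216
6^6 = (6^3)^2 = 216^2 = 46656
6^7 = 6 * 6^6 = 6 * 46656 = 279936
6^14 = (6^7)^2 = 279936^2 = 78364164096
6^15 = 6 * 6^14 = 6 * 78364164096 = 470184984576
6^30 = (6^15)^2 = 470184984576^2 = 221073919720733357899776

Result: 221073919720733357899776
Multiplications needed: 7 (7 lines after 6^1)

6^30 = 221073919720733357899776. Using exponentiation by squaring, this requires 7 multiplications. The key idea: if the exponent is even, square the half-power; if odd, multiply by the base once.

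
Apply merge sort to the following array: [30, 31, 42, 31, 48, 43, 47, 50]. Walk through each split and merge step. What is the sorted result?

Merge sort trace:

Split: [30, 31, 42, 31, 48, 43, 47, 50] -> [30, 31, 42, 31] and [48, 43, 47, 50]
  Split: [30, 31, 42, 31] -> [30, 31] and [42, 31]
    Split: [30, 31] -> [30] and [31]
    Merge: [30] + [31] -> [30, 31]
    Split: [42, 31] -> [42] and [31]
    Merge: [42] + [31] -> [31, 42]
  Merge: [30, 31] + [31, 42] -> [30, 31, 31, 42]
  Split: [48, 43, 47, 50] -> [48, 43] and [47, 50]
    Split: [48, 43] -> [48] and [43]
    Merge: [48] + [43] -> [43, 48]
    Split: [47, 50] -> [47] and [50]
    Merge: [47] + [50] -> [47, 50]
  Merge: [43, 48] + [47, 50] -> [43, 47, 48, 50]
Merge: [30, 31, 31, 42] + [43, 47, 48, 50] -> [30, 31, 31, 42, 43, 47, 48, 50]

Final sorted array: [30, 31, 31, 42, 43, 47, 48, 50]

The merge sort proceeds by recursively splitting the array and merging sorted halves.
After all merges, the sorted array is [30, 31, 31, 42, 43, 47, 48, 50].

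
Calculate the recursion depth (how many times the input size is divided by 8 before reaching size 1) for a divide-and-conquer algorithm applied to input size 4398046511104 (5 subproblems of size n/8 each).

For divide and conquer with division factor 8:

Problem sizes at each level:
Level 0: 4398046511104
Level 1: 549755813888
Level 2: 68719476736
Level 3: 8589934592
Level 4: 1073741824
Level 5: 134217728
Level 6: 16777216
Level 7: 2097152
Level 8: 262144
Level 9: 32768
Level 10: 4096
Level 11: 512
Level 12: 64
Level 13: 8
Level 14: 1

The root is level 0 and the size-1 base case is level 14 (the tree spans levels 0 through 14, i.e. 15 levels counting the root), so the depth is the number of divisions: log_8(4398046511104) = 14

The recursion tree depth is log_8(4398046511104) = 14. At each level, the problem size is divided by 8, so it takes 14 divisions to reduce to a base case of size 1. The algorithm makes 5 recursive calls at each level.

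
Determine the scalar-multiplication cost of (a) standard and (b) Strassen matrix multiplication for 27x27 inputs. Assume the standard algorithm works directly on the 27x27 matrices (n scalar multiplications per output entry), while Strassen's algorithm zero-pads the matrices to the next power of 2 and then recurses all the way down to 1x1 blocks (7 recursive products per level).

Matrix multiplication for 27x27 matrices:

Strassen's algorithm requires power-of-2 dimensions. Pad 27x27 to 32x32 (next power of 2).

Standard algorithm: 27^3 = 19683 multiplications
Strassen's algorithm: 7^(log2(32)) = 7^5 = 16807 multiplications
Savings: 19683 - 16807 = 2876 multiplications

Standard: 19683 multiplications (27^3). Strassen: 16807 multiplications (7^5, after padding to 32x32). Strassen reduces 8 recursive multiplications to 7 at each level.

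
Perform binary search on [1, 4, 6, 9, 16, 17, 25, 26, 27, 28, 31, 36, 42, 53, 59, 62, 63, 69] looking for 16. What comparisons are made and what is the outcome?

Binary search for 16 in [1, 4, 6, 9, 16, 17, 25, 26, 27, 28, 31, 36, 42, 53, 59, 62, 63, 69]:

lo=0, hi=17, mid=8, arr[mid]=27 -> 27 > 16, search left half
lo=0, hi=7, mid=3, arr[mid]=9 -> 9 < 16, search right half
lo=4, hi=7, mid=5, arr[mid]=17 -> 17 > 16, search left half
lo=4, hi=4, mid=4, arr[mid]=16 -> Found target at index 4!

Binary search finds 16 at index 4 after 4 comparisons. The search repeatedly halves the search space by comparing with the middle element.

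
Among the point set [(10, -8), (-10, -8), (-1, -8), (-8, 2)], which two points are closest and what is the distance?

Computing all pairwise distances among 4 points:

d((10, -8), (-10, -8)) = 20.0
d((10, -8), (-1, -8)) = 11.0
d((10, -8), (-8, 2)) = 20.5913
d((-10, -8), (-1, -8)) = 9.0 <-- minimum
d((-10, -8), (-8, 2)) = 10.198
d((-1, -8), (-8, 2)) = 12.2066

Closest pair: (-10, -8) and (-1, -8) with distance 9.0

The closest pair is (-10, -8) and (-1, -8) with Euclidean distance 9.0. For 4 points, brute-force pairwise comparison is shown above. For large n, the divide-and-conquer algorithm (sort by x, recurse on halves, check the dividing strip) achieves O(n log n).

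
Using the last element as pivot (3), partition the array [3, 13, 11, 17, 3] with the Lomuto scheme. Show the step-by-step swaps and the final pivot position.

Lomuto partition with pivot = 3:

Initial array: [3, 13, 11, 17, 3]

arr[0]=3 <= 3: swap with position 0, array becomes [3, 13, 11, 17, 3]
arr[1]=13 > 3: no swap
arr[2]=11 > 3: no swap
arr[3]=17 > 3: no swap

Place pivot at position 1: [3, 3, 11, 17, 13]
Pivot position: 1

After partitioning with pivot 3, the array becomes [3, 3, 11, 17, 13]. The pivot is placed at index 1. All elements to the left of the pivot are <= 3, and all elements to the right are > 3.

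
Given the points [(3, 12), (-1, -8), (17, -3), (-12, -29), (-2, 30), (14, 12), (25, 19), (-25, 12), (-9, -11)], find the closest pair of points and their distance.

Computing all pairwise distances among 9 points:

d((3, 12), (-1, -8)) = 20.3961
d((3, 12), (17, -3)) = 20.5183
d((3, 12), (-12, -29)) = 43.6578
d((3, 12), (-2, 30)) = 18.6815
d((3, 12), (14, 12)) = 11.0
d((3, 12), (25, 19)) = 23.0868
d((3, 12), (-25, 12)) = 28.0
d((3, 12), (-9, -11)) = 25.9422
d((-1, -8), (17, -3)) = 18.6815
d((-1, -8), (-12, -29)) = 23.7065
d((-1, -8), (-2, 30)) = 38.0132
d((-1, -8), (14, 12)) = 25.0
d((-1, -8), (25, 19)) = 37.4833
d((-1, -8), (-25, 12)) = 31.241
d((-1, -8), (-9, -11)) = 8.544 <-- minimum
d((17, -3), (-12, -29)) = 38.9487
d((17, -3), (-2, 30)) = 38.0789
d((17, -3), (14, 12)) = 15.2971
d((17, -3), (25, 19)) = 23.4094
d((17, -3), (-25, 12)) = 44.5982
d((17, -3), (-9, -11)) = 27.2029
d((-12, -29), (-2, 30)) = 59.8415
d((-12, -29), (14, 12)) = 48.5489
d((-12, -29), (25, 19)) = 60.6053
d((-12, -29), (-25, 12)) = 43.0116
d((-12, -29), (-9, -11)) = 18.2483
d((-2, 30), (14, 12)) = 24.0832
d((-2, 30), (25, 19)) = 29.1548
d((-2, 30), (-25, 12)) = 29.2062
d((-2, 30), (-9, -11)) = 41.5933
d((14, 12), (25, 19)) = 13.0384
d((14, 12), (-25, 12)) = 39.0
d((14, 12), (-9, -11)) = 32.5269
d((25, 19), (-25, 12)) = 50.4876
d((25, 19), (-9, -11)) = 45.3431
d((-25, 12), (-9, -11)) = 28.0179

Closest pair: (-1, -8) and (-9, -11) with distance 8.544

The closest pair is (-1, -8) and (-9, -11) with Euclidean distance 8.544. For 9 points, brute-force pairwise comparison is shown above. For large n, the divide-and-conquer algorithm (sort by x, recurse on halves, check the dividing strip) achieves O(n log n).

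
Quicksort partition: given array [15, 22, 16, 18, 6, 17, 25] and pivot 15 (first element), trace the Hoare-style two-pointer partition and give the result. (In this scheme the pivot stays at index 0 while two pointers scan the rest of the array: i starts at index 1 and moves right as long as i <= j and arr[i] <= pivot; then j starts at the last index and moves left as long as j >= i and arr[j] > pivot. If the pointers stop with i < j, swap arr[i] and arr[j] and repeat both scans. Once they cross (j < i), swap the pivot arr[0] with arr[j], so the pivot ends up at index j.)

Hoare-style two-pointer partition with pivot = 15:

Initial array: [15, 22, 16, 18, 6, 17, 25]

Pointers start at i = 1, j = 6.
i stops at index 1 (arr[1]=22 > 15), j stops at index 4 (arr[4]=6 <= 15): swap arr[1] and arr[4], array becomes [15, 6, 16, 18, 22, 17, 25]
i ends at 2, j ends at 1: the pointers have crossed (j < i), so scanning stops.

Swap pivot arr[0] with arr[1] to place pivot at position 1: [6, 15, 16, 18, 22, 17, 25]
Pivot position: 1

After partitioning with pivot 15, the array becomes [6, 15, 16, 18, 22, 17, 25]. The pivot is placed at index 1. All elements to the left of the pivot are <= 15, and all elements to the right are > 15.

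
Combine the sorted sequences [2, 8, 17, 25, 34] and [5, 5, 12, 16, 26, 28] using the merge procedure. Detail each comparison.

Merging process:

Compare 2 vs 5: take 2 from left. Merged: [2]
Compare 8 vs 5: take 5 from right. Merged: [2, 5]
Compare 8 vs 5: take 5 from right. Merged: [2, 5, 5]
Compare 8 vs 12: take 8 from left. Merged: [2, 5, 5, 8]
Compare 17 vs 12: take 12 from right. Merged: [2, 5, 5, 8, 12]
Compare 17 vs 16: take 16 from right. Merged: [2, 5, 5, 8, 12, 16]
Compare 17 vs 26: take 17 from left. Merged: [2, 5, 5, 8, 12, 16, 17]
Compare 25 vs 26: take 25 from left. Merged: [2, 5, 5, 8, 12, 16, 17, 25]
Compare 34 vs 26: take 26 from right. Merged: [2, 5, 5, 8, 12, 16, 17, 25, 26]
Compare 34 vs 28: take 28 from right. Merged: [2, 5, 5, 8, 12, 16, 17, 25, 26, 28]
Append remaining from left: [34]. Merged: [2, 5, 5, 8, 12, 16, 17, 25, 26, 28, 34]

Final merged array: [2, 5, 5, 8, 12, 16, 17, 25, 26, 28, 34]
Total comparisons: 10

The merged array is [2, 5, 5, 8, 12, 16, 17, 25, 26, 28, 34], requiring 10 comparisons. The merge step runs in O(n) time where n is the total number of elements.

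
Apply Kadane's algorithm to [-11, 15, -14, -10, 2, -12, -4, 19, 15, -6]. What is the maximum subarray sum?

Using Kadane's algorithm on [-11, 15, -14, -10, 2, -12, -4, 19, 15, -6]:

Scanning through the array:
Position 1 (value 15): max_ending_here = 15, max_so_far = 15
Position 2 (value -14): max_ending_here = 1, max_so_far = 15
Position 3 (value -10): max_ending_here = -9, max_so_far = 15
Position 4 (value 2): max_ending_here = 2, max_so_far = 15
Position 5 (value -12): max_ending_here = -10, max_so_far = 15
Position 6 (value -4): max_ending_here = -4, max_so_far = 15
Position 7 (value 19): max_ending_here = 19, max_so_far = 19
Position 8 (value 15): max_ending_here = 34, max_so_far = 34
Position 9 (value -6): max_ending_here = 28, max_so_far = 34

Maximum subarray: [19, 15]
Maximum sum: 34

The maximum subarray is [19, 15] with sum 34. This subarray runs from index 7 to index 8.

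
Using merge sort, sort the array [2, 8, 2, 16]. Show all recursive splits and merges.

Merge sort trace:

Split: [2, 8, 2, 16] -> [2, 8] and [2, 16]
  Split: [2, 8] -> [2] and [8]
  Merge: [2] + [8] -> [2, 8]
  Split: [2, 16] -> [2] and [16]
  Merge: [2] + [16] -> [2, 16]
Merge: [2, 8] + [2, 16] -> [2, 2, 8, 16]

Final sorted array: [2, 2, 8, 16]

The merge sort proceeds by recursively splitting the array and merging sorted halves.
After all merges, the sorted array is [2, 2, 8, 16].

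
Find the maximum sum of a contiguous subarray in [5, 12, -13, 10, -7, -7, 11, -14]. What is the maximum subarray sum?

Using Kadane's algorithm on [5, 12, -13, 10, -7, -7, 11, -14]:

Scanning through the array:
Position 1 (value 12): max_ending_here = 17, max_so_far = 17
Position 2 (value -13): max_ending_here = 4, max_so_far = 17
Position 3 (value 10): max_ending_here = 14, max_so_far = 17
Position 4 (value -7): max_ending_here = 7, max_so_far = 17
Position 5 (value -7): max_ending_here = 0, max_so_far = 17
Position 6 (value 11): max_ending_here = 11, max_so_far = 17
Position 7 (value -14): max_ending_here = -3, max_so_far = 17

Maximum subarray: [5, 12]
Maximum sum: 17

The maximum subarray is [5, 12] with sum 17. This subarray runs from index 0 to index 1.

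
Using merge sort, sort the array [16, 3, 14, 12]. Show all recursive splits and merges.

Merge sort trace:

Split: [16, 3, 14, 12] -> [16, 3] and [14, 12]
  Split: [16, 3] -> [16] and [3]
  Merge: [16] + [3] -> [3, 16]
  Split: [14, 12] -> [14] and [12]
  Merge: [14] + [12] -> [12, 14]
Merge: [3, 16] + [12, 14] -> [3, 12, 14, 16]

Final sorted array: [3, 12, 14, 16]

The merge sort proceeds by recursively splitting the array and merging sorted halves.
After all merges, the sorted array is [3, 12, 14, 16].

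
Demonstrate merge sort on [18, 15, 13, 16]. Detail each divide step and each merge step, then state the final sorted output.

Merge sort trace:

Split: [18, 15, 13, 16] -> [18, 15] and [13, 16]
  Split: [18, 15] -> [18] and [15]
  Merge: [18] + [15] -> [15, 18]
  Split: [13, 16] -> [13] and [16]
  Merge: [13] + [16] -> [13, 16]
Merge: [15, 18] + [13, 16] -> [13, 15, 16, 18]

Final sorted array: [13, 15, 16, 18]

The merge sort proceeds by recursively splitting the array and merging sorted halves.
After all merges, the sorted array is [13, 15, 16, 18].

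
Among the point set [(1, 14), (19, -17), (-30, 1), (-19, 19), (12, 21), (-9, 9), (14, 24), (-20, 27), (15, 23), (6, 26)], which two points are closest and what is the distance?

Computing all pairwise distances among 10 points:

d((1, 14), (19, -17)) = 35.8469
d((1, 14), (-30, 1)) = 33.6155
d((1, 14), (-19, 19)) = 20.6155
d((1, 14), (12, 21)) = 13.0384
d((1, 14), (-9, 9)) = 11.1803
d((1, 14), (14, 24)) = 16.4012
d((1, 14), (-20, 27)) = 24.6982
d((1, 14), (15, 23)) = 16.6433
d((1, 14), (6, 26)) = 13.0
d((19, -17), (-30, 1)) = 52.2015
d((19, -17), (-19, 19)) = 52.345
d((19, -17), (12, 21)) = 38.6394
d((19, -17), (-9, 9)) = 38.2099
d((19, -17), (14, 24)) = 41.3038
d((19, -17), (-20, 27)) = 58.7963
d((19, -17), (15, 23)) = 40.1995
d((19, -17), (6, 26)) = 44.9222
d((-30, 1), (-19, 19)) = 21.095
d((-30, 1), (12, 21)) = 46.5188
d((-30, 1), (-9, 9)) = 22.4722
d((-30, 1), (14, 24)) = 49.6488
d((-30, 1), (-20, 27)) = 27.8568
d((-30, 1), (15, 23)) = 50.0899
d((-30, 1), (6, 26)) = 43.8292
d((-19, 19), (12, 21)) = 31.0644
d((-19, 19), (-9, 9)) = 14.1421
d((-19, 19), (14, 24)) = 33.3766
d((-19, 19), (-20, 27)) = 8.0623
d((-19, 19), (15, 23)) = 34.2345
d((-19, 19), (6, 26)) = 25.9615
d((12, 21), (-9, 9)) = 24.1868
d((12, 21), (14, 24)) = 3.6056
d((12, 21), (-20, 27)) = 32.5576
d((12, 21), (15, 23)) = 3.6056
d((12, 21), (6, 26)) = 7.8102
d((-9, 9), (14, 24)) = 27.4591
d((-9, 9), (-20, 27)) = 21.095
d((-9, 9), (15, 23)) = 27.7849
d((-9, 9), (6, 26)) = 22.6716
d((14, 24), (-20, 27)) = 34.1321
d((14, 24), (15, 23)) = 1.4142 <-- minimum
d((14, 24), (6, 26)) = 8.2462
d((-20, 27), (15, 23)) = 35.2278
d((-20, 27), (6, 26)) = 26.0192
d((15, 23), (6, 26)) = 9.4868

Closest pair: (14, 24) and (15, 23) with distance 1.4142

The closest pair is (14, 24) and (15, 23) with Euclidean distance 1.4142. For 10 points, brute-force pairwise comparison is shown above. For large n, the divide-and-conquer algorithm (sort by x, recurse on halves, check the dividing strip) achieves O(n log n).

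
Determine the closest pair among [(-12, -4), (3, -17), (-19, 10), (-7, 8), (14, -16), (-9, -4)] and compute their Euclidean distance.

Computing all pairwise distances among 6 points:

d((-12, -4), (3, -17)) = 19.8494
d((-12, -4), (-19, 10)) = 15.6525
d((-12, -4), (-7, 8)) = 13.0
d((-12, -4), (14, -16)) = 28.6356
d((-12, -4), (-9, -4)) = 3.0 <-- minimum
d((3, -17), (-19, 10)) = 34.8281
d((3, -17), (-7, 8)) = 26.9258
d((3, -17), (14, -16)) = 11.0454
d((3, -17), (-9, -4)) = 17.6918
d((-19, 10), (-7, 8)) = 12.1655
d((-19, 10), (14, -16)) = 42.0119
d((-19, 10), (-9, -4)) = 17.2047
d((-7, 8), (14, -16)) = 31.8904
d((-7, 8), (-9, -4)) = 12.1655
d((14, -16), (-9, -4)) = 25.9422

Closest pair: (-12, -4) and (-9, -4) with distance 3.0

The closest pair is (-12, -4) and (-9, -4) with Euclidean distance 3.0. For 6 points, brute-force pairwise comparison is shown above. For large n, the divide-and-conquer algorithm (sort by x, recurse on halves, check the dividing strip) achieves O(n log n).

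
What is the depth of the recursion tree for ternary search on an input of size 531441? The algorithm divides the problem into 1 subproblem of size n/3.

For divide and conquer with division factor 3:

Problem sizes at each level:
Level 0: 531441
Level 1: 177147
Level 2: 59049
Level 3: 19683
Level 4: 6561
Level 5: 2187
Level 6: 729
Level 7: 243
Level 8: 81
Level 9: 27
Level 10: 9
Level 11: 3
Level 12: 1

The root is level 0 and the size-1 base case is level 12 (the tree spans levels 0 through 12, i.e. 13 levels counting the root), so the depth is the number of divisions: log_3(531441) = 12

The recursion tree depth is log_3(531441) = 12. At each level, the problem size is divided by 3, so it takes 12 divisions to reduce to a base case of size 1. The algorithm makes 1 recursive call at each level.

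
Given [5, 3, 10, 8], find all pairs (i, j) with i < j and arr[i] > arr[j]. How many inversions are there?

Finding inversions in [5, 3, 10, 8]:

(0, 1): arr[0]=5 > arr[1]=3
(2, 3): arr[2]=10 > arr[3]=8

Total inversions: 2

The array has 2 inversion(s): (0,1), (2,3). Each pair (i,j) satisfies i < j and arr[i] > arr[j].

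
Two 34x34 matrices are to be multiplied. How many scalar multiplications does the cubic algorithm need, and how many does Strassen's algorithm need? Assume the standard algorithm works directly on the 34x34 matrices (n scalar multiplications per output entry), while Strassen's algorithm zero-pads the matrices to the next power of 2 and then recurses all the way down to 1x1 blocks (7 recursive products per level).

Matrix multiplication for 34x34 matrices:

Strassen's algorithm requires power-of-2 dimensions. Pad 34x34 to 64x64 (next power of 2).

Standard algorithm: 34^3 = 39304 multiplications
Strassen's algorithm: 7^(log2(64)) = 7^6 = 117649 multiplications
Difference: 39304 - 117649 = -78345 (Strassen uses MORE here due to padding overhead — for small or just-over-power-of-2 n, padding can outweigh the per-level savings)

Standard: 39304 multiplications (34^3). Strassen: 117649 multiplications (7^6, after padding to 64x64). Strassen reduces 8 recursive multiplications to 7 at each level.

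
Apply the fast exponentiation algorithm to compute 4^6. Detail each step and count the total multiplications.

Computing 4^6 by squaring (build up from 4^1; each line after the first costs one multiplication):

4^1 = 4
4^2 = (4^1)^2 = 4^2 = 16
4^3 = 4 * 4^2 = 4 * 16 = 64
4^6 = (4^3)^2 = 64^2 = 4096

Result: 4096
Multiplications needed: 3 (3 lines after 4^1)

4^6 = 4096. Using exponentiation by squaring, this requires 3 multiplications. The key idea: if the exponent is even, square the half-power; if odd, multiply by the base once.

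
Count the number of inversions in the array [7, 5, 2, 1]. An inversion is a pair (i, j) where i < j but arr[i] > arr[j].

Finding inversions in [7, 5, 2, 1]:

(0, 1): arr[0]=7 > arr[1]=5
(0, 2): arr[0]=7 > arr[2]=2
(0, 3): arr[0]=7 > arr[3]=1
(1, 2): arr[1]=5 > arr[2]=2
(1, 3): arr[1]=5 > arr[3]=1
(2, 3): arr[2]=2 > arr[3]=1

Total inversions: 6

The array has 6 inversion(s): (0,1), (0,2), (0,3), (1,2), (1,3), (2,3). Each pair (i,j) satisfies i < j and arr[i] > arr[j].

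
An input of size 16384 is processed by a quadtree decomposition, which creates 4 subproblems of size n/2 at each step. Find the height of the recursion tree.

For divide and conquer with division factor 2:

Problem sizes at each level:
Level 0: 16384
Level 1: 8192
Level 2: 4096
Level 3: 2048
Level 4: 1024
Level 5: 512
Level 6: 256
Level 7: 128
Level 8: 64
Level 9: 32
Level 10: 16
Level 11: 8
Level 12: 4
Level 13: 2
Level 14: 1

The root is level 0 and the size-1 base case is level 14 (the tree spans levels 0 through 14, i.e. 15 levels counting the root), so the depth is the number of divisions: log_2(16384) = 14

The recursion tree depth is log_2(16384) = 14. At each level, the problem size is divided by 2, so it takes 14 divisions to reduce to a base case of size 1. The algorithm makes 4 recursive calls at each level.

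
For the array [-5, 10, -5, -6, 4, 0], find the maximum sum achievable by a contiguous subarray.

Using Kadane's algorithm on [-5, 10, -5, -6, 4, 0]:

Scanning through the array:
Position 1 (value 10): max_ending_here = 10, max_so_far = 10
Position 2 (value -5): max_ending_here = 5, max_so_far = 10
Position 3 (value -6): max_ending_here = -1, max_so_far = 10
Position 4 (value 4): max_ending_here = 4, max_so_far = 10
Position 5 (value 0): max_ending_here = 4, max_so_far = 10

Maximum subarray: [10]
Maximum sum: 10

The maximum subarray is [10] with sum 10. This subarray runs from index 1 to index 1.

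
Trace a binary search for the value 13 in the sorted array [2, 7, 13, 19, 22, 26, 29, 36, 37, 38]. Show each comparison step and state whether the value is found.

Binary search for 13 in [2, 7, 13, 19, 22, 26, 29, 36, 37, 38]:

lo=0, hi=9, mid=4, arr[mid]=22 -> 22 > 13, search left half
lo=0, hi=3, mid=1, arr[mid]=7 -> 7 < 13, search right half
lo=2, hi=3, mid=2, arr[mid]=13 -> Found target at index 2!

Binary search finds 13 at index 2 after 3 comparisons. The search repeatedly halves the search space by comparing with the middle element.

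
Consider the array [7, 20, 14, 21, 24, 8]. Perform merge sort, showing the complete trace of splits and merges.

Merge sort trace:

Split: [7, 20, 14, 21, 24, 8] -> [7, 20, 14] and [21, 24, 8]
  Split: [7, 20, 14] -> [7] and [20, 14]
    Split: [20, 14] -> [20] and [14]
    Merge: [20] + [14] -> [14, 20]
  Merge: [7] + [14, 20] -> [7, 14, 20]
  Split: [21, 24, 8] -> [21] and [24, 8]
    Split: [24, 8] -> [24] and [8]
    Merge: [24] + [8] -> [8, 24]
  Merge: [21] + [8, 24] -> [8, 21, 24]
Merge: [7, 14, 20] + [8, 21, 24] -> [7, 8, 14, 20, 21, 24]

Final sorted array: [7, 8, 14, 20, 21, 24]

The merge sort proceeds by recursively splitting the array and merging sorted halves.
After all merges, the sorted array is [7, 8, 14, 20, 21, 24].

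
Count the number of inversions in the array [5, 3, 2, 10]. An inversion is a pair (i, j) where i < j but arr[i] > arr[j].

Finding inversions in [5, 3, 2, 10]:

(0, 1): arr[0]=5 > arr[1]=3
(0, 2): arr[0]=5 > arr[2]=2
(1, 2): arr[1]=3 > arr[2]=2

Total inversions: 3

The array has 3 inversion(s): (0,1), (0,2), (1,2). Each pair (i,j) satisfies i < j and arr[i] > arr[j].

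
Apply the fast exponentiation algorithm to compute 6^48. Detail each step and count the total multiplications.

Computing 6^48 by squaring (build up from 6^1; each line after the first costs one multiplication):

6^1 = 6
6^2 = (6^1)^2 = 6^2 = 36
6^3 = 6 * 6^2 = 6 * 36 = 216
6^6 = (6^3)^2 = 216^2 = 46656
6^12 = (6^6)^2 = 46656^2 = 2176782336
6^24 = (6^12)^2 = 2176782336^2 = 4738381338321616896
6^48 = (6^24)^2 = 4738381338321616896^2 = 22452257707354557240087211123792674816

Result: 22452257707354557240087211123792674816
Multiplications needed: 6 (6 lines after 6^1)

6^48 = 22452257707354557240087211123792674816. Using exponentiation by squaring, this requires 6 multiplications. The key idea: if the exponent is even, square the half-power; if odd, multiply by the base once.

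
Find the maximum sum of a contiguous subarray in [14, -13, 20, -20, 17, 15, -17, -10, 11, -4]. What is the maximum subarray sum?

Using Kadane's algorithm on [14, -13, 20, -20, 17, 15, -17, -10, 11, -4]:

Scanning through the array:
Position 1 (value -13): max_ending_here = 1, max_so_far = 14
Position 2 (value 20): max_ending_here = 21, max_so_far = 21
Position 3 (value -20): max_ending_here = 1, max_so_far = 21
Position 4 (value 17): max_ending_here = 18, max_so_far = 21
Position 5 (value 15): max_ending_here = 33, max_so_far = 33
Position 6 (value -17): max_ending_here = 16, max_so_far = 33
Position 7 (value -10): max_ending_here = 6, max_so_far = 33
Position 8 (value 11): max_ending_here = 17, max_so_far = 33
Position 9 (value -4): max_ending_here = 13, max_so_far = 33

Maximum subarray: [14, -13, 20, -20, 17, 15]
Maximum sum: 33

The maximum subarray is [14, -13, 20, -20, 17, 15] with sum 33. This subarray runs from index 0 to index 5.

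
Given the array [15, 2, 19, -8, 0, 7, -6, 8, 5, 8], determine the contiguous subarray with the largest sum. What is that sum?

Using Kadane's algorithm on [15, 2, 19, -8, 0, 7, -6, 8, 5, 8]:

Scanning through the array:
Position 1 (value 2): max_ending_here = 17, max_so_far = 17
Position 2 (value 19): max_ending_here = 36, max_so_far = 36
Position 3 (value -8): max_ending_here = 28, max_so_far = 36
Position 4 (value 0): max_ending_here = 28, max_so_far = 36
Position 5 (value 7): max_ending_here = 35, max_so_far = 36
Position 6 (value -6): max_ending_here = 29, max_so_far = 36
Position 7 (value 8): max_ending_here = 37, max_so_far = 37
Position 8 (value 5): max_ending_here = 42, max_so_far = 42
Position 9 (value 8): max_ending_here = 50, max_so_far = 50

Maximum subarray: [15, 2, 19, -8, 0, 7, -6, 8, 5, 8]
Maximum sum: 50

The maximum subarray is [15, 2, 19, -8, 0, 7, -6, 8, 5, 8] with sum 50. This subarray runs from index 0 to index 9.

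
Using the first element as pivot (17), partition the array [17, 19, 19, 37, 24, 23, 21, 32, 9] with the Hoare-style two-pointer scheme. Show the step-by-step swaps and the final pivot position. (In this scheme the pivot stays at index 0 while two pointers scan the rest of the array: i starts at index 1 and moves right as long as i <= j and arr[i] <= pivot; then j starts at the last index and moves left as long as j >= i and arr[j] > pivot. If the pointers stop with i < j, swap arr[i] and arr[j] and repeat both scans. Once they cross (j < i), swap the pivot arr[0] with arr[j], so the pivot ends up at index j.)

Hoare-style two-pointer partition with pivot = 17:

Initial array: [17, 19, 19, 37, 24, 23, 21, 32, 9]

Pointers start at i = 1, j = 8.
i stops at index 1 (arr[1]=19 > 17), j stops at index 8 (arr[8]=9 <= 17): swap arr[1] and arr[8], array becomes [17, 9, 19, 37, 24, 23, 21, 32, 19]
i ends at 2, j ends at 1: the pointers have crossed (j < i), so scanning stops.

Swap pivot arr[0] with arr[1] to place pivot at position 1: [9, 17, 19, 37, 24, 23, 21, 32, 19]
Pivot position: 1

After partitioning with pivot 17, the array becomes [9, 17, 19, 37, 24, 23, 21, 32, 19]. The pivot is placed at index 1. All elements to the left of the pivot are <= 17, and all elements to the right are > 17.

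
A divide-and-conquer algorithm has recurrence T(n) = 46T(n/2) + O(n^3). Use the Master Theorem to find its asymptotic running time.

Master Theorem for T(n) = 46T(n/2) + O(n^3):

a = 46, b = 2, c = 3
log_b(a) = log_2(46) = 5.5236

Case 1: c = 3 < log_2(46) = 5.5236
T(n) = O(n^(log_2 46))

For T(n) = 46T(n/2) + O(n^3): log_2(46) = 5.5236. This is Case 1 of the Master Theorem (c < log_b(a), work dominated by leaves), giving O(n^(log_2 46)).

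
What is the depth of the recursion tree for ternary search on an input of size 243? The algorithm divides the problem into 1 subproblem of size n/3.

For divide and conquer with division factor 3:

Problem sizes at each level:
Level 0: 243
Level 1: 81
Level 2: 27
Level 3: 9
Level 4: 3
Level 5: 1

The root is level 0 and the size-1 base case is level 5 (the tree spans levels 0 through 5, i.e. 6 levels counting the root), so the depth is the number of divisions: log_3(243) = 5

The recursion tree depth is log_3(243) = 5. At each level, the problem size is divided by 3, so it takes 5 divisions to reduce to a base case of size 1. The algorithm makes 1 recursive call at each level.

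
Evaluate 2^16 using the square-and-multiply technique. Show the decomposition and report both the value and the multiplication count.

Computing 2^16 by squaring (build up from 2^1; each line after the first costs one multiplication):

2^1 = 2
2^2 = (2^1)^2 = 2^2 = 4
2^4 = (2^2)^2 = 4^2 = 16
2^8 = (2^4)^2 = 16^2 = 256
2^16 = (2^8)^2 = 256^2 = 65536

Result: 65536
Multiplications needed: 4 (4 lines after 2^1)

2^16 = 65536. Using exponentiation by squaring, this requires 4 multiplications. The key idea: if the exponent is even, square the half-power; if odd, multiply by the base once.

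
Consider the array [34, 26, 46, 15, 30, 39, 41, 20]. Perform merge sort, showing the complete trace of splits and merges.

Merge sort trace:

Split: [34, 26, 46, 15, 30, 39, 41, 20] -> [34, 26, 46, 15] and [30, 39, 41, 20]
  Split: [34, 26, 46, 15] -> [34, 26] and [46, 15]
    Split: [34, 26] -> [34] and [26]
    Merge: [34] + [26] -> [26, 34]
    Split: [46, 15] -> [46] and [15]
    Merge: [46] + [15] -> [15, 46]
  Merge: [26, 34] + [15, 46] -> [15, 26, 34, 46]
  Split: [30, 39, 41, 20] -> [30, 39] and [41, 20]
    Split: [30, 39] -> [30] and [39]
    Merge: [30] + [39] -> [30, 39]
    Split: [41, 20] -> [41] and [20]
    Merge: [41] + [20] -> [20, 41]
  Merge: [30, 39] + [20, 41] -> [20, 30, 39, 41]
Merge: [15, 26, 34, 46] + [20, 30, 39, 41] -> [15, 20, 26, 30, 34, 39, 41, 46]

Final sorted array: [15, 20, 26, 30, 34, 39, 41, 46]

The merge sort proceeds by recursively splitting the array and merging sorted halves.
After all merges, the sorted array is [15, 20, 26, 30, 34, 39, 41, 46].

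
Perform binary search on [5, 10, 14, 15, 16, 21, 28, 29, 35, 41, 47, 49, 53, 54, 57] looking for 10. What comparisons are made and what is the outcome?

Binary search for 10 in [5, 10, 14, 15, 16, 21, 28, 29, 35, 41, 47, 49, 53, 54, 57]:

lo=0, hi=14, mid=7, arr[mid]=29 -> 29 > 10, search left half
lo=0, hi=6, mid=3, arr[mid]=15 -> 15 > 10, search left half
lo=0, hi=2, mid=1, arr[mid]=10 -> Found target at index 1!

Binary search finds 10 at index 1 after 3 comparisons. The search repeatedly halves the search space by comparing with the middle element.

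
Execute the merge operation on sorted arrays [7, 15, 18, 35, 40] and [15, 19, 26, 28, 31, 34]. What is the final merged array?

Merging process:

Compare 7 vs 15: take 7 from left. Merged: [7]
Compare 15 vs 15: take 15 from left. Merged: [7, 15]
Compare 18 vs 15: take 15 from right. Merged: [7, 15, 15]
Compare 18 vs 19: take 18 from left. Merged: [7, 15, 15, 18]
Compare 35 vs 19: take 19 from right. Merged: [7, 15, 15, 18, 19]
Compare 35 vs 26: take 26 from right. Merged: [7, 15, 15, 18, 19, 26]
Compare 35 vs 28: take 28 from right. Merged: [7, 15, 15, 18, 19, 26, 28]
Compare 35 vs 31: take 31 from right. Merged: [7, 15, 15, 18, 19, 26, 28, 31]
Compare 35 vs 34: take 34 from right. Merged: [7, 15, 15, 18, 19, 26, 28, 31, 34]
Append remaining from left: [35, 40]. Merged: [7, 15, 15, 18, 19, 26, 28, 31, 34, 35, 40]

Final merged array: [7, 15, 15, 18, 19, 26, 28, 31, 34, 35, 40]
Total comparisons: 9

The merged array is [7, 15, 15, 18, 19, 26, 28, 31, 34, 35, 40], requiring 9 comparisons. The merge step runs in O(n) time where n is the total number of elements.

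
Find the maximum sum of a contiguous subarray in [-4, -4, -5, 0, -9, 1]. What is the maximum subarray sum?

Using Kadane's algorithm on [-4, -4, -5, 0, -9, 1]:

Scanning through the array:
Position 1 (value -4): max_ending_here = -4, max_so_far = -4
Position 2 (value -5): max_ending_here = -5, max_so_far = -4
Position 3 (value 0): max_ending_here = 0, max_so_far = 0
Position 4 (value -9): max_ending_here = -9, max_so_far = 0
Position 5 (value 1): max_ending_here = 1, max_so_far = 1

Maximum subarray: [1]
Maximum sum: 1

The maximum subarray is [1] with sum 1. This subarray runs from index 5 to index 5.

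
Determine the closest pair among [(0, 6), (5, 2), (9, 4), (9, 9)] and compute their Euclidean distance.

Computing all pairwise distances among 4 points:

d((0, 6), (5, 2)) = 6.4031
d((0, 6), (9, 4)) = 9.2195
d((0, 6), (9, 9)) = 9.4868
d((5, 2), (9, 4)) = 4.4721 <-- minimum
d((5, 2), (9, 9)) = 8.0623
d((9, 4), (9, 9)) = 5.0

Closest pair: (5, 2) and (9, 4) with distance 4.4721

The closest pair is (5, 2) and (9, 4) with Euclidean distance 4.4721. For 4 points, brute-force pairwise comparison is shown above. For large n, the divide-and-conquer algorithm (sort by x, recurse on halves, check the dividing strip) achieves O(n log n).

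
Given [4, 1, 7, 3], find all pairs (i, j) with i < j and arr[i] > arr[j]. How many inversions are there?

Finding inversions in [4, 1, 7, 3]:

(0, 1): arr[0]=4 > arr[1]=1
(0, 3): arr[0]=4 > arr[3]=3
(2, 3): arr[2]=7 > arr[3]=3

Total inversions: 3

The array has 3 inversion(s): (0,1), (0,3), (2,3). Each pair (i,j) satisfies i < j and arr[i] > arr[j].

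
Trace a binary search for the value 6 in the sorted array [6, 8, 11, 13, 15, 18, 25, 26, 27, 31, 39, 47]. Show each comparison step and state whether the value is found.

Binary search for 6 in [6, 8, 11, 13, 15, 18, 25, 26, 27, 31, 39, 47]:

lo=0, hi=11, mid=5, arr[mid]=18 -> 18 > 6, search left half
lo=0, hi=4, mid=2, arr[mid]=11 -> 11 > 6, search left half
lo=0, hi=1, mid=0, arr[mid]=6 -> Found target at index 0!

Binary search finds 6 at index 0 after 3 comparisons. The search repeatedly halves the search space by comparing with the middle element.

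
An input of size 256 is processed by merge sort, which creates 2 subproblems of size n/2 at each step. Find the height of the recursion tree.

For divide and conquer with division factor 2:

Problem sizes at each level:
Level 0: 256
Level 1: 128
Level 2: 64
Level 3: 32
Level 4: 16
Level 5: 8
Level 6: 4
Level 7: 2
Level 8: 1

The root is level 0 and the size-1 base case is level 8 (the tree spans levels 0 through 8, i.e. 9 levels counting the root), so the depth is the number of divisions: log_2(256) = 8

The recursion tree depth is log_2(256) = 8. At each level, the problem size is divided by 2, so it takes 8 divisions to reduce to a base case of size 1. The algorithm makes 2 recursive calls at each level.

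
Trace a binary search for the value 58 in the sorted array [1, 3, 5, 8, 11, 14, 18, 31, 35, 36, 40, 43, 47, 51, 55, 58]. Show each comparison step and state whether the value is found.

Binary search for 58 in [1, 3, 5, 8, 11, 14, 18, 31, 35, 36, 40, 43, 47, 51, 55, 58]:

lo=0, hi=15, mid=7, arr[mid]=31 -> 31 < 58, search right half
lo=8, hi=15, mid=11, arr[mid]=43 -> 43 < 58, search right half
lo=12, hi=15, mid=13, arr[mid]=51 -> 51 < 58, search right half
lo=14, hi=15, mid=14, arr[mid]=55 -> 55 < 58, search right half
lo=15, hi=15, mid=15, arr[mid]=58 -> Found target at index 15!

Binary search finds 58 at index 15 after 5 comparisons. The search repeatedly halves the search space by comparing with the middle element.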